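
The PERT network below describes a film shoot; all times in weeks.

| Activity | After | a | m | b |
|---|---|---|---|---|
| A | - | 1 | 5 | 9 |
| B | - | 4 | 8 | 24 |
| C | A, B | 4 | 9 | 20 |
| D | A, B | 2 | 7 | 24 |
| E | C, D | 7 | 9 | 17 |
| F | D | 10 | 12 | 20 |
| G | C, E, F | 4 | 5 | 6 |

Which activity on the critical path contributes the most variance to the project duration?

te_A = (1 + 4·5 + 9)/6 = 30/6 = 5; σ²_A = ((9−1)/6)² = 1.778
te_B = (4 + 4·8 + 24)/6 = 60/6 = 10; σ²_B = ((24−4)/6)² = 11.111
te_C = (4 + 4·9 + 20)/6 = 60/6 = 10; σ²_C = ((20−4)/6)² = 7.111
te_D = (2 + 4·7 + 24)/6 = 54/6 = 9; σ²_D = ((24−2)/6)² = 13.444
te_E = (7 + 4·9 + 17)/6 = 60/6 = 10; σ²_E = ((17−7)/6)² = 2.778
te_F = (10 + 4·12 + 20)/6 = 78/6 = 13; σ²_F = ((20−10)/6)² = 2.778
te_G = (4 + 4·5 + 6)/6 = 30/6 = 5; σ²_G = ((6−4)/6)² = 0.111

Forward pass:
ES_A = 0; EF_A = 5
ES_B = 0; EF_B = 10
ES_C = max(EF_A=5, EF_B=10) = 10; EF_C = 10+10 = 20
ES_D = max(EF_A=5, EF_B=10) = 10; EF_D = 10+9 = 19
ES_E = max(EF_C=20, EF_D=19) = 20; EF_E = 20+10 = 30
ES_F = 19; EF_F = 19+13 = 32
ES_G = max(EF_C=20, EF_E=30, EF_F=32) = 32; EF_G = 32+5 = 37
Expected project duration μ = 37 weeks. Critical path: B → D → F → G.

Variances on critical path: σ²_B=11.111, σ²_D=13.444, σ²_F=2.778, σ²_G=0.111.
Largest is σ²_D = 13.444.

D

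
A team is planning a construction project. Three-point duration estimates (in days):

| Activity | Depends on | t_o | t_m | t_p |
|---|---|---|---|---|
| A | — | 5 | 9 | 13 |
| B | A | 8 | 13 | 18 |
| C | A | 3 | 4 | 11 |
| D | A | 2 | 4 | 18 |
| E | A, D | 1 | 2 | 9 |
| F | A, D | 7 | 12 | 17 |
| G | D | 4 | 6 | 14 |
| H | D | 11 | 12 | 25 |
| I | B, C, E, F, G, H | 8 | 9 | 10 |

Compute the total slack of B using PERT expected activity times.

7 days

te_A = (5 + 4·9 + 13)/6 = 54/6 = 9
te_B = (8 + 4·13 + 18)/6 = 78/6 = 13
te_C = (3 + 4·4 + 11)/6 = 30/6 = 5
te_D = (2 + 4·4 + 18)/6 = 36/6 = 6
te_E = (1 + 4·2 + 9)/6 = 18/6 = 3
te_F = (7 + 4·12 + 17)/6 = 72/6 = 12
te_G = (4 + 4·6 + 14)/6 = 42/6 = 7
te_H = (11 + 4·12 + 25)/6 = 84/6 = 14
te_I = (8 + 4·9 + 10)/6 = 54/6 = 9

Forward pass:
ES_A = 0; EF_A = 9
ES_B = 9; EF_B = 9+13 = 22
ES_C = 9; EF_C = 9+5 = 14
ES_D = 9; EF_D = 9+6 = 15
ES_E = max(EF_A=9, EF_D=15) = 15; EF_E = 15+3 = 18
ES_F = max(EF_A=9, EF_D=15) = 15; EF_F = 15+12 = 27
ES_G = 15; EF_G = 15+7 = 22
ES_H = 15; EF_H = 15+14 = 29
ES_I = max(EF_B=22, EF_C=14, EF_E=18, EF_F=27, EF_G=22, EF_H=29) = 29; EF_I = 29+9 = 38
Expected project duration μ = 38 days. Critical path: A → D → H → I.

Backward pass:
LF_I = 38; LS_I = 38−9 = 29
LF_H = LS_I = 29; LS_H = 29−14 = 15
LF_G = LS_I = 29; LS_G = 29−7 = 22
LF_F = LS_I = 29; LS_F = 29−12 = 17
LF_E = LS_I = 29; LS_E = 29−3 = 26
LF_D = min(LS_E=26, LS_F=17, LS_G=22, LS_H=15) = 15; LS_D = 15−6 = 9
LF_C = LS_I = 29; LS_C = 29−5 = 24
LF_B = LS_I = 29; LS_B = 29−13 = 16
LF_A = min(LS_B=16, LS_C=24, LS_D=9, LS_E=26, LS_F=17) = 9; LS_A = 9−9 = 0
Slack_B = LS_B − ES_B = 16 − 9 = 7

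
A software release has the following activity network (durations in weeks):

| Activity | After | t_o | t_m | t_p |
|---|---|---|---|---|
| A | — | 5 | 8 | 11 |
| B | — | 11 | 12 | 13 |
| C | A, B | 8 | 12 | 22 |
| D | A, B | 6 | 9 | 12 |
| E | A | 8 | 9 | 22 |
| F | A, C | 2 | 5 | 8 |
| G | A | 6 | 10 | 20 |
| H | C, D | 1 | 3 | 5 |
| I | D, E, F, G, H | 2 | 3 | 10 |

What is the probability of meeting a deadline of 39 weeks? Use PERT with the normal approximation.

te_A = (5 + 4·8 + 11)/6 = 48/6 = 8; σ²_A = ((11−5)/6)² = 1.000
te_B = (11 + 4·12 + 13)/6 = 72/6 = 12; σ²_B = ((13−11)/6)² = 0.111
te_C = (8 + 4·12 + 22)/6 = 78/6 = 13; σ²_C = ((22−8)/6)² = 5.444
te_D = (6 + 4·9 + 12)/6 = 54/6 = 9; σ²_D = ((12−6)/6)² = 1.000
te_E = (8 + 4·9 + 22)/6 = 66/6 = 11; σ²_E = ((22−8)/6)² = 5.444
te_F = (2 + 4·5 + 8)/6 = 30/6 = 5; σ²_F = ((8−2)/6)² = 1.000
te_G = (6 + 4·10 + 20)/6 = 66/6 = 11; σ²_G = ((20−6)/6)² = 5.444
te_H = (1 + 4·3 + 5)/6 = 18/6 = 3; σ²_H = ((5−1)/6)² = 0.444
te_I = (2 + 4·3 + 10)/6 = 24/6 = 4; σ²_I = ((10−2)/6)² = 1.778

Forward pass:
ES_A = 0; EF_A = 8
ES_B = 0; EF_B = 12
ES_C = max(EF_A=8, EF_B=12) = 12; EF_C = 12+13 = 25
ES_D = max(EF_A=8, EF_B=12) = 12; EF_D = 12+9 = 21
ES_E = 8; EF_E = 8+11 = 19
ES_F = max(EF_A=8, EF_C=25) = 25; EF_F = 25+5 = 30
ES_G = 8; EF_G = 8+11 = 19
ES_H = max(EF_C=25, EF_D=21) = 25; EF_H = 25+3 = 28
ES_I = max(EF_D=21, EF_E=19, EF_F=30, EF_G=19, EF_H=28) = 30; EF_I = 30+4 = 34
Expected project duration μ = 34 weeks. Critical path: B → C → F → I.

Variance along critical path = 0.111 + 5.444 + 1.000 + 1.778 = 8.333; σ = √8.333 = 2.887 weeks.
Z = (39 − 34) / 2.887 = 1.732
P(T ≤ 39) = Φ(1.732) ≈ 0.958

0.958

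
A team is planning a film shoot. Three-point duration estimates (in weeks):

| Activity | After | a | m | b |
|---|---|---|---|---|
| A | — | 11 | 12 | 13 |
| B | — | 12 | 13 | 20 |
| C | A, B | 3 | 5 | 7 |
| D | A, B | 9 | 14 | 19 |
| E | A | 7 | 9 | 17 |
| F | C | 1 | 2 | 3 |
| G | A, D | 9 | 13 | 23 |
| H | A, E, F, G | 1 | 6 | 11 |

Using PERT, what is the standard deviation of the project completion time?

3.57 weeks

te_A = (11 + 4·12 + 13)/6 = 72/6 = 12; σ²_A = ((13−11)/6)² = 0.111
te_B = (12 + 4·13 + 20)/6 = 84/6 = 14; σ²_B = ((20−12)/6)² = 1.778
te_C = (3 + 4·5 + 7)/6 = 30/6 = 5; σ²_C = ((7−3)/6)² = 0.444
te_D = (9 + 4·14 + 19)/6 = 84/6 = 14; σ²_D = ((19−9)/6)² = 2.778
te_E = (7 + 4·9 + 17)/6 = 60/6 = 10; σ²_E = ((17−7)/6)² = 2.778
te_F = (1 + 4·2 + 3)/6 = 12/6 = 2; σ²_F = ((3−1)/6)² = 0.111
te_G = (9 + 4·13 + 23)/6 = 84/6 = 14; σ²_G = ((23−9)/6)² = 5.444
te_H = (1 + 4·6 + 11)/6 = 36/6 = 6; σ²_H = ((11−1)/6)² = 2.778

Forward pass:
ES_A = 0; EF_A = 12
ES_B = 0; EF_B = 14
ES_C = max(EF_A=12, EF_B=14) = 14; EF_C = 14+5 = 19
ES_D = max(EF_A=12, EF_B=14) = 14; EF_D = 14+14 = 28
ES_E = 12; EF_E = 12+10 = 22
ES_F = 19; EF_F = 19+2 = 21
ES_G = max(EF_A=12, EF_D=28) = 28; EF_G = 28+14 = 42
ES_H = max(EF_A=12, EF_E=22, EF_F=21, EF_G=42) = 42; EF_H = 42+6 = 48
Expected project duration μ = 48 weeks. Critical path: B → D → G → H.

Variance along critical path = 1.778 + 2.778 + 5.444 + 2.778 = 12.778
σ = √12.778 = 3.575 weeks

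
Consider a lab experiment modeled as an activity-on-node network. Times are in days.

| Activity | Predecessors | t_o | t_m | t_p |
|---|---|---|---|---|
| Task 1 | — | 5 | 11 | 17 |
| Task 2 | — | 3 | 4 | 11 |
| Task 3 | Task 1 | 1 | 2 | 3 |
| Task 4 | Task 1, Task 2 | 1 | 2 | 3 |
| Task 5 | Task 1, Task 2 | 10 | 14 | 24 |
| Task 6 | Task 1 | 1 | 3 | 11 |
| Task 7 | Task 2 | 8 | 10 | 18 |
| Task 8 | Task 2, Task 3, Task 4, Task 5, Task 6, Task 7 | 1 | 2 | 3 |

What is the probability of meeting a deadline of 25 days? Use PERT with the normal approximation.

0.166

te_Task 1 = (5 + 4·11 + 17)/6 = 66/6 = 11; σ²_Task 1 = ((17−5)/6)² = 4.000
te_Task 2 = (3 + 4·4 + 11)/6 = 30/6 = 5; σ²_Task 2 = ((11−3)/6)² = 1.778
te_Task 3 = (1 + 4·2 + 3)/6 = 12/6 = 2; σ²_Task 3 = ((3−1)/6)² = 0.111
te_Task 4 = (1 + 4·2 + 3)/6 = 12/6 = 2; σ²_Task 4 = ((3−1)/6)² = 0.111
te_Task 5 = (10 + 4·14 + 24)/6 = 90/6 = 15; σ²_Task 5 = ((24−10)/6)² = 5.444
te_Task 6 = (1 + 4·3 + 11)/6 = 24/6 = 4; σ²_Task 6 = ((11−1)/6)² = 2.778
te_Task 7 = (8 + 4·10 + 18)/6 = 66/6 = 11; σ²_Task 7 = ((18−8)/6)² = 2.778
te_Task 8 = (1 + 4·2 + 3)/6 = 12/6 = 2; σ²_Task 8 = ((3−1)/6)² = 0.111

Forward pass:
ES_Task 1 = 0; EF_Task 1 = 11
ES_Task 2 = 0; EF_Task 2 = 5
ES_Task 3 = 11; EF_Task 3 = 11+2 = 13
ES_Task 4 = max(EF_Task 1=11, EF_Task 2=5) = 11; EF_Task 4 = 11+2 = 13
ES_Task 5 = max(EF_Task 1=11, EF_Task 2=5) = 11; EF_Task 5 = 11+15 = 26
ES_Task 6 = 11; EF_Task 6 = 11+4 = 15
ES_Task 7 = 5; EF_Task 7 = 5+11 = 16
ES_Task 8 = max(EF_Task 2=5, EF_Task 3=13, EF_Task 4=13, EF_Task 5=26, EF_Task 6=15, EF_Task 7=16) = 26; EF_Task 8 = 26+2 = 28
Expected project duration μ = 28 days. Critical path: Task 1 → Task 5 → Task 8.

Variance along critical path = 4.000 + 5.444 + 0.111 = 9.556; σ = √9.556 = 3.091 days.
Z = (25 − 28) / 3.091 = -0.970
P(T ≤ 25) = Φ(-0.970) ≈ 0.166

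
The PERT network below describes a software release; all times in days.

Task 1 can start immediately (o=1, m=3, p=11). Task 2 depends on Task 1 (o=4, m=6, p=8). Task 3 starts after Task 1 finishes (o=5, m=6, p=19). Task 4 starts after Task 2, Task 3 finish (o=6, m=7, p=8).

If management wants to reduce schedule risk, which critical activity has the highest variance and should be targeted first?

te_Task 1 = (1 + 4·3 + 11)/6 = 24/6 = 4; σ²_Task 1 = ((11−1)/6)² = 2.778
te_Task 2 = (4 + 4·6 + 8)/6 = 36/6 = 6; σ²_Task 2 = ((8−4)/6)² = 0.444
te_Task 3 = (5 + 4·6 + 19)/6 = 48/6 = 8; σ²_Task 3 = ((19−5)/6)² = 5.444
te_Task 4 = (6 + 4·7 + 8)/6 = 42/6 = 7; σ²_Task 4 = ((8−6)/6)² = 0.111

Forward pass:
ES_Task 1 = 0; EF_Task 1 = 4
ES_Task 2 = 4; EF_Task 2 = 4+6 = 10
ES_Task 3 = 4; EF_Task 3 = 4+8 = 12
ES_Task 4 = max(EF_Task 2=10, EF_Task 3=12) = 12; EF_Task 4 = 12+7 = 19
Expected project duration μ = 19 days. Critical path: Task 1 → Task 3 → Task 4.

Variances on critical path: σ²_Task 1=2.778, σ²_Task 3=5.444, σ²_Task 4=0.111.
Largest is σ²_Task 3 = 5.444.

Task 3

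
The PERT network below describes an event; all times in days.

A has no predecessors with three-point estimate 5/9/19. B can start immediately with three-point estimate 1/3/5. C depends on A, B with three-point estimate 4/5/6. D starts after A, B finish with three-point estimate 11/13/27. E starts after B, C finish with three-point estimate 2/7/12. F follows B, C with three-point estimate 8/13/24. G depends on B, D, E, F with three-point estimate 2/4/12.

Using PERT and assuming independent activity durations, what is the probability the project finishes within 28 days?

te_A = (5 + 4·9 + 19)/6 = 60/6 = 10; σ²_A = ((19−5)/6)² = 5.444
te_B = (1 + 4·3 + 5)/6 = 18/6 = 3; σ²_B = ((5−1)/6)² = 0.444
te_C = (4 + 4·5 + 6)/6 = 30/6 = 5; σ²_C = ((6−4)/6)² = 0.111
te_D = (11 + 4·13 + 27)/6 = 90/6 = 15; σ²_D = ((27−11)/6)² = 7.111
te_E = (2 + 4·7 + 12)/6 = 42/6 = 7; σ²_E = ((12−2)/6)² = 2.778
te_F = (8 + 4·13 + 24)/6 = 84/6 = 14; σ²_F = ((24−8)/6)² = 7.111
te_G = (2 + 4·4 + 12)/6 = 30/6 = 5; σ²_G = ((12−2)/6)² = 2.778

Forward pass:
ES_A = 0; EF_A = 10
ES_B = 0; EF_B = 3
ES_C = max(EF_A=10, EF_B=3) = 10; EF_C = 10+5 = 15
ES_D = max(EF_A=10, EF_B=3) = 10; EF_D = 10+15 = 25
ES_E = max(EF_B=3, EF_C=15) = 15; EF_E = 15+7 = 22
ES_F = max(EF_B=3, EF_C=15) = 15; EF_F = 15+14 = 29
ES_G = max(EF_B=3, EF_D=25, EF_E=22, EF_F=29) = 29; EF_G = 29+5 = 34
Expected project duration μ = 34 days. Critical path: A → C → F → G.

Variance along critical path = 5.444 + 0.111 + 7.111 + 2.778 = 15.444; σ = √15.444 = 3.930 days.
Z = (28 − 34) / 3.930 = -1.527
P(T ≤ 28) = Φ(-1.527) ≈ 0.063

0.063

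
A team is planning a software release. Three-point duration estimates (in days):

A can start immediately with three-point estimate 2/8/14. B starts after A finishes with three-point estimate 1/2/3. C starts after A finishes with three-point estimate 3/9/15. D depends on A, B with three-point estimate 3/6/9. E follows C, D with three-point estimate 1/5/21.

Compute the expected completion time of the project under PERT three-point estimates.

te_A = (2 + 4·8 + 14)/6 = 48/6 = 8
te_B = (1 + 4·2 + 3)/6 = 12/6 = 2
te_C = (3 + 4·9 + 15)/6 = 54/6 = 9
te_D = (3 + 4·6 + 9)/6 = 36/6 = 6
te_E = (1 + 4·5 + 21)/6 = 42/6 = 7

Forward pass:
ES_A = 0; EF_A = 8
ES_B = 8; EF_B = 8+2 = 10
ES_C = 8; EF_C = 8+9 = 17
ES_D = max(EF_A=8, EF_B=10) = 10; EF_D = 10+6 = 16
ES_E = max(EF_C=17, EF_D=16) = 17; EF_E = 17+7 = 24
Expected project duration μ = 24 days. Critical path: A → C → E.

24 days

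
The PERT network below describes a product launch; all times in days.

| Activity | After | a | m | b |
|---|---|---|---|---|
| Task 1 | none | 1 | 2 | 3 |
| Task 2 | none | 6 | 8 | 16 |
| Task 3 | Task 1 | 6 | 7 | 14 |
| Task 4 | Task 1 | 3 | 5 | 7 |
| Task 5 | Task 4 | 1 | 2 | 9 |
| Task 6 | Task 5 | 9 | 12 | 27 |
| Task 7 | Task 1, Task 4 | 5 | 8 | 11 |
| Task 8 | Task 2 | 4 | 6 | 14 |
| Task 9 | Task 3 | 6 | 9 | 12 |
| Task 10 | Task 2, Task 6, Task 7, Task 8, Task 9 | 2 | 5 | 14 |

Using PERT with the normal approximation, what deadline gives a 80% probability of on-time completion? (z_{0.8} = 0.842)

te_Task 1 = (1 + 4·2 + 3)/6 = 12/6 = 2; σ²_Task 1 = ((3−1)/6)² = 0.111
te_Task 2 = (6 + 4·8 + 16)/6 = 54/6 = 9; σ²_Task 2 = ((16−6)/6)² = 2.778
te_Task 3 = (6 + 4·7 + 14)/6 = 48/6 = 8; σ²_Task 3 = ((14−6)/6)² = 1.778
te_Task 4 = (3 + 4·5 + 7)/6 = 30/6 = 5; σ²_Task 4 = ((7−3)/6)² = 0.444
te_Task 5 = (1 + 4·2 + 9)/6 = 18/6 = 3; σ²_Task 5 = ((9−1)/6)² = 1.778
te_Task 6 = (9 + 4·12 + 27)/6 = 84/6 = 14; σ²_Task 6 = ((27−9)/6)² = 9.000
te_Task 7 = (5 + 4·8 + 11)/6 = 48/6 = 8; σ²_Task 7 = ((11−5)/6)² = 1.000
te_Task 8 = (4 + 4·6 + 14)/6 = 42/6 = 7; σ²_Task 8 = ((14−4)/6)² = 2.778
te_Task 9 = (6 + 4·9 + 12)/6 = 54/6 = 9; σ²_Task 9 = ((12−6)/6)² = 1.000
te_Task 10 = (2 + 4·5 + 14)/6 = 36/6 = 6; σ²_Task 10 = ((14−2)/6)² = 4.000

Forward pass:
ES_Task 1 = 0; EF_Task 1 = 2
ES_Task 2 = 0; EF_Task 2 = 9
ES_Task 3 = 2; EF_Task 3 = 2+8 = 10
ES_Task 4 = 2; EF_Task 4 = 2+5 = 7
ES_Task 5 = 7; EF_Task 5 = 7+3 = 10
ES_Task 6 = 10; EF_Task 6 = 10+14 = 24
ES_Task 7 = max(EF_Task 1=2, EF_Task 4=7) = 7; EF_Task 7 = 7+8 = 15
ES_Task 8 = 9; EF_Task 8 = 9+7 = 16
ES_Task 9 = 10; EF_Task 9 = 10+9 = 19
ES_Task 10 = max(EF_Task 2=9, EF_Task 6=24, EF_Task 7=15, EF_Task 8=16, EF_Task 9=19) = 24; EF_Task 10 = 24+6 = 30
Expected project duration μ = 30 days. Critical path: Task 1 → Task 4 → Task 5 → Task 6 → Task 10.

Variance along critical path = 0.111 + 0.444 + 1.778 + 9.000 + 4.000 = 15.333; σ = 3.916 days.
D = μ + z·σ = 30 + 0.842·3.916 = 33.3 days

33.3 days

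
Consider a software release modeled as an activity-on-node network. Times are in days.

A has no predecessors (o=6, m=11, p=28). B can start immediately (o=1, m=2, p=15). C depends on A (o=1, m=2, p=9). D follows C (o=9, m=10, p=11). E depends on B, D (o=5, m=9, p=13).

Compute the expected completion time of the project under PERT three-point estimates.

te_A = (6 + 4·11 + 28)/6 = 78/6 = 13
te_B = (1 + 4·2 + 15)/6 = 24/6 = 4
te_C = (1 + 4·2 + 9)/6 = 18/6 = 3
te_D = (9 + 4·10 + 11)/6 = 60/6 = 10
te_E = (5 + 4·9 + 13)/6 = 54/6 = 9

Forward pass:
ES_A = 0; EF_A = 13
ES_B = 0; EF_B = 4
ES_C = 13; EF_C = 13+3 = 16
ES_D = 16; EF_D = 16+10 = 26
ES_E = max(EF_B=4, EF_D=26) = 26; EF_E = 26+9 = 35
Expected project duration μ = 35 days. Critical path: A → C → D → E.

35 days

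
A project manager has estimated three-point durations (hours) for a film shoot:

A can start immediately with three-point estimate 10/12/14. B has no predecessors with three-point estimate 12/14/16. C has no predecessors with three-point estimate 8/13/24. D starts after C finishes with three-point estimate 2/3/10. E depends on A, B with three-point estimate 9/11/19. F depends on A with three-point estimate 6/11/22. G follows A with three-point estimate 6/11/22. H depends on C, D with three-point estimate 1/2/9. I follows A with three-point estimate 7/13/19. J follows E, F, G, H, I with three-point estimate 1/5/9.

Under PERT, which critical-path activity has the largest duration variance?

E

te_A = (10 + 4·12 + 14)/6 = 72/6 = 12; σ²_A = ((14−10)/6)² = 0.444
te_B = (12 + 4·14 + 16)/6 = 84/6 = 14; σ²_B = ((16−12)/6)² = 0.444
te_C = (8 + 4·13 + 24)/6 = 84/6 = 14; σ²_C = ((24−8)/6)² = 7.111
te_D = (2 + 4·3 + 10)/6 = 24/6 = 4; σ²_D = ((10−2)/6)² = 1.778
te_E = (9 + 4·11 + 19)/6 = 72/6 = 12; σ²_E = ((19−9)/6)² = 2.778
te_F = (6 + 4·11 + 22)/6 = 72/6 = 12; σ²_F = ((22−6)/6)² = 7.111
te_G = (6 + 4·11 + 22)/6 = 72/6 = 12; σ²_G = ((22−6)/6)² = 7.111
te_H = (1 + 4·2 + 9)/6 = 18/6 = 3; σ²_H = ((9−1)/6)² = 1.778
te_I = (7 + 4·13 + 19)/6 = 78/6 = 13; σ²_I = ((19−7)/6)² = 4.000
te_J = (1 + 4·5 + 9)/6 = 30/6 = 5; σ²_J = ((9−1)/6)² = 1.778

Forward pass:
ES_A = 0; EF_A = 12
ES_B = 0; EF_B = 14
ES_C = 0; EF_C = 14
ES_D = 14; EF_D = 14+4 = 18
ES_E = max(EF_A=12, EF_B=14) = 14; EF_E = 14+12 = 26
ES_F = 12; EF_F = 12+12 = 24
ES_G = 12; EF_G = 12+12 = 24
ES_H = max(EF_C=14, EF_D=18) = 18; EF_H = 18+3 = 21
ES_I = 12; EF_I = 12+13 = 25
ES_J = max(EF_E=26, EF_F=24, EF_G=24, EF_H=21, EF_I=25) = 26; EF_J = 26+5 = 31
Expected project duration μ = 31 hours. Critical path: B → E → J.

Variances on critical path: σ²_B=0.444, σ²_E=2.778, σ²_J=1.778.
Largest is σ²_E = 2.778.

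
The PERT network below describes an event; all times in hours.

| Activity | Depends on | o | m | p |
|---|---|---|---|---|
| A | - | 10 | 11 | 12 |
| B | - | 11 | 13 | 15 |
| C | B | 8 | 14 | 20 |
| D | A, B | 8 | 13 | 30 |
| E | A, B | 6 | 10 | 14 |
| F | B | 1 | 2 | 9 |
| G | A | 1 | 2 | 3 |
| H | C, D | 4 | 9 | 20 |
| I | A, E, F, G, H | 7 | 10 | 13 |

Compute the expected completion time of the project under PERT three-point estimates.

te_A = (10 + 4·11 + 12)/6 = 66/6 = 11
te_B = (11 + 4·13 + 15)/6 = 78/6 = 13
te_C = (8 + 4·14 + 20)/6 = 84/6 = 14
te_D = (8 + 4·13 + 30)/6 = 90/6 = 15
te_E = (6 + 4·10 + 14)/6 = 60/6 = 10
te_F = (1 + 4·2 + 9)/6 = 18/6 = 3
te_G = (1 + 4·2 + 3)/6 = 12/6 = 2
te_H = (4 + 4·9 + 20)/6 = 60/6 = 10
te_I = (7 + 4·10 + 13)/6 = 60/6 = 10

Forward pass:
ES_A = 0; EF_A = 11
ES_B = 0; EF_B = 13
ES_C = 13; EF_C = 13+14 = 27
ES_D = max(EF_A=11, EF_B=13) = 13; EF_D = 13+15 = 28
ES_E = max(EF_A=11, EF_B=13) = 13; EF_E = 13+10 = 23
ES_F = 13; EF_F = 13+3 = 16
ES_G = 11; EF_G = 11+2 = 13
ES_H = max(EF_C=27, EF_D=28) = 28; EF_H = 28+10 = 38
ES_I = max(EF_A=11, EF_E=23, EF_F=16, EF_G=13, EF_H=38) = 38; EF_I = 38+10 = 48
Expected project duration μ = 48 hours. Critical path: B → D → H → I.

48 hours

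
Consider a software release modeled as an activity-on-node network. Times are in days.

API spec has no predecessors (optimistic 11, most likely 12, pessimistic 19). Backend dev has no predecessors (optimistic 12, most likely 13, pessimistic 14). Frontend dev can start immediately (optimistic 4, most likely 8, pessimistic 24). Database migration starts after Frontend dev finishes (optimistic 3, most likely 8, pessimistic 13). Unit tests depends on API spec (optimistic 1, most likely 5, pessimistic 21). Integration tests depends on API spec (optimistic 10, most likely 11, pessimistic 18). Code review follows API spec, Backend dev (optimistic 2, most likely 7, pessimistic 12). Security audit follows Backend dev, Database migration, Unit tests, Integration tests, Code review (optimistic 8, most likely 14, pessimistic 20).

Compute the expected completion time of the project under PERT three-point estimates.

te_API spec = (11 + 4·12 + 19)/6 = 78/6 = 13
te_Backend dev = (12 + 4·13 + 14)/6 = 78/6 = 13
te_Frontend dev = (4 + 4·8 + 24)/6 = 60/6 = 10
te_Database migration = (3 + 4·8 + 13)/6 = 48/6 = 8
te_Unit tests = (1 + 4·5 + 21)/6 = 42/6 = 7
te_Integration tests = (10 + 4·11 + 18)/6 = 72/6 = 12
te_Code review = (2 + 4·7 + 12)/6 = 42/6 = 7
te_Security audit = (8 + 4·14 + 20)/6 = 84/6 = 14

Forward pass:
ES_API spec = 0; EF_API spec = 13
ES_Backend dev = 0; EF_Backend dev = 13
ES_Frontend dev = 0; EF_Frontend dev = 10
ES_Database migration = 10; EF_Database migration = 10+8 = 18
ES_Unit tests = 13; EF_Unit tests = 13+7 = 20
ES_Integration tests = 13; EF_Integration tests = 13+12 = 25
ES_Code review = max(EF_API spec=13, EF_Backend dev=13) = 13; EF_Code review = 13+7 = 20
ES_Security audit = max(EF_Backend dev=13, EF_Database migration=18, EF_Unit tests=20, EF_Integration tests=25, EF_Code review=20) = 25; EF_Security audit = 25+14 = 39
Expected project duration μ = 39 days. Critical path: API spec → Integration tests → Security audit.

39 days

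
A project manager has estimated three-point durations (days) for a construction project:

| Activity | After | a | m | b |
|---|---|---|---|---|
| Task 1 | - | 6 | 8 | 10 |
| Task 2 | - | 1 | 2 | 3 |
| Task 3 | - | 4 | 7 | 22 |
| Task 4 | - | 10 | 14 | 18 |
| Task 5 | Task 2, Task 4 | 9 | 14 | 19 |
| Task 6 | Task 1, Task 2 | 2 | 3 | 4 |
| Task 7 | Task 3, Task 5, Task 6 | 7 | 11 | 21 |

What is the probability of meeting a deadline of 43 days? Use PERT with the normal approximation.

0.829

te_Task 1 = (6 + 4·8 + 10)/6 = 48/6 = 8; σ²_Task 1 = ((10−6)/6)² = 0.444
te_Task 2 = (1 + 4·2 + 3)/6 = 12/6 = 2; σ²_Task 2 = ((3−1)/6)² = 0.111
te_Task 3 = (4 + 4·7 + 22)/6 = 54/6 = 9; σ²_Task 3 = ((22−4)/6)² = 9.000
te_Task 4 = (10 + 4·14 + 18)/6 = 84/6 = 14; σ²_Task 4 = ((18−10)/6)² = 1.778
te_Task 5 = (9 + 4·14 + 19)/6 = 84/6 = 14; σ²_Task 5 = ((19−9)/6)² = 2.778
te_Task 6 = (2 + 4·3 + 4)/6 = 18/6 = 3; σ²_Task 6 = ((4−2)/6)² = 0.111
te_Task 7 = (7 + 4·11 + 21)/6 = 72/6 = 12; σ²_Task 7 = ((21−7)/6)² = 5.444

Forward pass:
ES_Task 1 = 0; EF_Task 1 = 8
ES_Task 2 = 0; EF_Task 2 = 2
ES_Task 3 = 0; EF_Task 3 = 9
ES_Task 4 = 0; EF_Task 4 = 14
ES_Task 5 = max(EF_Task 2=2, EF_Task 4=14) = 14; EF_Task 5 = 14+14 = 28
ES_Task 6 = max(EF_Task 1=8, EF_Task 2=2) = 8; EF_Task 6 = 8+3 = 11
ES_Task 7 = max(EF_Task 3=9, EF_Task 5=28, EF_Task 6=11) = 28; EF_Task 7 = 28+12 = 40
Expected project duration μ = 40 days. Critical path: Task 4 → Task 5 → Task 7.

Variance along critical path = 1.778 + 2.778 + 5.444 = 10.000; σ = √10.000 = 3.162 days.
Z = (43 − 40) / 3.162 = 0.949
P(T ≤ 43) = Φ(0.949) ≈ 0.829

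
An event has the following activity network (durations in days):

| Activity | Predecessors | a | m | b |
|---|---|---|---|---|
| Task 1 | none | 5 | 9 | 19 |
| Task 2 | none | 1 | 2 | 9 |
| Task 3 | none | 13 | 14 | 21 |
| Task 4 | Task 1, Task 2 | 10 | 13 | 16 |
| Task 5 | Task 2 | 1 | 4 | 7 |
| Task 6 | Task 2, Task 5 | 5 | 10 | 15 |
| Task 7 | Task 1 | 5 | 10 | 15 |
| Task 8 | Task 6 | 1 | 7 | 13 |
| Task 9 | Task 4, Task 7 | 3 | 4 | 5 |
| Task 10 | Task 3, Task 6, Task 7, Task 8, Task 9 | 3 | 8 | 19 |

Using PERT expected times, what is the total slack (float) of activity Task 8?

te_Task 1 = (5 + 4·9 + 19)/6 = 60/6 = 10
te_Task 2 = (1 + 4·2 + 9)/6 = 18/6 = 3
te_Task 3 = (13 + 4·14 + 21)/6 = 90/6 = 15
te_Task 4 = (10 + 4·13 + 16)/6 = 78/6 = 13
te_Task 5 = (1 + 4·4 + 7)/6 = 24/6 = 4
te_Task 6 = (5 + 4·10 + 15)/6 = 60/6 = 10
te_Task 7 = (5 + 4·10 + 15)/6 = 60/6 = 10
te_Task 8 = (1 + 4·7 + 13)/6 = 42/6 = 7
te_Task 9 = (3 + 4·4 + 5)/6 = 24/6 = 4
te_Task 10 = (3 + 4·8 + 19)/6 = 54/6 = 9

Forward pass:
ES_Task 1 = 0; EF_Task 1 = 10
ES_Task 2 = 0; EF_Task 2 = 3
ES_Task 3 = 0; EF_Task 3 = 15
ES_Task 4 = max(EF_Task 1=10, EF_Task 2=3) = 10; EF_Task 4 = 10+13 = 23
ES_Task 5 = 3; EF_Task 5 = 3+4 = 7
ES_Task 6 = max(EF_Task 2=3, EF_Task 5=7) = 7; EF_Task 6 = 7+10 = 17
ES_Task 7 = 10; EF_Task 7 = 10+10 = 20
ES_Task 8 = 17; EF_Task 8 = 17+7 = 24
ES_Task 9 = max(EF_Task 4=23, EF_Task 7=20) = 23; EF_Task 9 = 23+4 = 27
ES_Task 10 = max(EF_Task 3=15, EF_Task 6=17, EF_Task 7=20, EF_Task 8=24, EF_Task 9=27) = 27; EF_Task 10 = 27+9 = 36
Expected project duration μ = 36 days. Critical path: Task 1 → Task 4 → Task 9 → Task 10.

Backward pass:
LF_Task 10 = 36; LS_Task 10 = 36−9 = 27
LF_Task 9 = LS_Task 10 = 27; LS_Task 9 = 27−4 = 23
LF_Task 8 = LS_Task 10 = 27; LS_Task 8 = 27−7 = 20
LF_Task 7 = min(LS_Task 9=23, LS_Task 10=27) = 23; LS_Task 7 = 23−10 = 13
LF_Task 6 = min(LS_Task 8=20, LS_Task 10=27) = 20; LS_Task 6 = 20−10 = 10
LF_Task 5 = LS_Task 6 = 10; LS_Task 5 = 10−4 = 6
LF_Task 4 = LS_Task 9 = 23; LS_Task 4 = 23−13 = 10
LF_Task 3 = LS_Task 10 = 27; LS_Task 3 = 27−15 = 12
LF_Task 2 = min(LS_Task 4=10, LS_Task 5=6, LS_Task 6=10) = 6; LS_Task 2 = 6−3 = 3
LF_Task 1 = min(LS_Task 4=10, LS_Task 7=13) = 10; LS_Task 1 = 10−10 = 0
Slack_Task 8 = LS_Task 8 − ES_Task 8 = 20 − 17 = 3

3 days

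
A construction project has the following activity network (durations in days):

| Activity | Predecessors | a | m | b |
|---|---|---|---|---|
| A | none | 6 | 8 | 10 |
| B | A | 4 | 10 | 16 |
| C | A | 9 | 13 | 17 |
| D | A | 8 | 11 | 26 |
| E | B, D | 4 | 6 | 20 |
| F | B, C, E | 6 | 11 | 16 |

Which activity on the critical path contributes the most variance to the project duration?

D

te_A = (6 + 4·8 + 10)/6 = 48/6 = 8; σ²_A = ((10−6)/6)² = 0.444
te_B = (4 + 4·10 + 16)/6 = 60/6 = 10; σ²_B = ((16−4)/6)² = 4.000
te_C = (9 + 4·13 + 17)/6 = 78/6 = 13; σ²_C = ((17−9)/6)² = 1.778
te_D = (8 + 4·11 + 26)/6 = 78/6 = 13; σ²_D = ((26−8)/6)² = 9.000
te_E = (4 + 4·6 + 20)/6 = 48/6 = 8; σ²_E = ((20−4)/6)² = 7.111
te_F = (6 + 4·11 + 16)/6 = 66/6 = 11; σ²_F = ((16−6)/6)² = 2.778

Forward pass:
ES_A = 0; EF_A = 8
ES_B = 8; EF_B = 8+10 = 18
ES_C = 8; EF_C = 8+13 = 21
ES_D = 8; EF_D = 8+13 = 21
ES_E = max(EF_B=18, EF_D=21) = 21; EF_E = 21+8 = 29
ES_F = max(EF_B=18, EF_C=21, EF_E=29) = 29; EF_F = 29+11 = 40
Expected project duration μ = 40 days. Critical path: A → D → E → F.

Variances on critical path: σ²_A=0.444, σ²_D=9.000, σ²_E=7.111, σ²_F=2.778.
Largest is σ²_D = 9.000.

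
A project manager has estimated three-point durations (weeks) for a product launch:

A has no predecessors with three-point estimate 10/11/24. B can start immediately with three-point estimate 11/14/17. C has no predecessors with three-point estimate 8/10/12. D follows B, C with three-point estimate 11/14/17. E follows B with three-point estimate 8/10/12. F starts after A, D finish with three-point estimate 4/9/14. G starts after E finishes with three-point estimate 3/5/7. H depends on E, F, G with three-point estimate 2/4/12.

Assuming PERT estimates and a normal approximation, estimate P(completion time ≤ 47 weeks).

0.966

te_A = (10 + 4·11 + 24)/6 = 78/6 = 13; σ²_A = ((24−10)/6)² = 5.444
te_B = (11 + 4·14 + 17)/6 = 84/6 = 14; σ²_B = ((17−11)/6)² = 1.000
te_C = (8 + 4·10 + 12)/6 = 60/6 = 10; σ²_C = ((12−8)/6)² = 0.444
te_D = (11 + 4·14 + 17)/6 = 84/6 = 14; σ²_D = ((17−11)/6)² = 1.000
te_E = (8 + 4·10 + 12)/6 = 60/6 = 10; σ²_E = ((12−8)/6)² = 0.444
te_F = (4 + 4·9 + 14)/6 = 54/6 = 9; σ²_F = ((14−4)/6)² = 2.778
te_G = (3 + 4·5 + 7)/6 = 30/6 = 5; σ²_G = ((7−3)/6)² = 0.444
te_H = (2 + 4·4 + 12)/6 = 30/6 = 5; σ²_H = ((12−2)/6)² = 2.778

Forward pass:
ES_A = 0; EF_A = 13
ES_B = 0; EF_B = 14
ES_C = 0; EF_C = 10
ES_D = max(EF_B=14, EF_C=10) = 14; EF_D = 14+14 = 28
ES_E = 14; EF_E = 14+10 = 24
ES_F = max(EF_A=13, EF_D=28) = 28; EF_F = 28+9 = 37
ES_G = 24; EF_G = 24+5 = 29
ES_H = max(EF_E=24, EF_F=37, EF_G=29) = 37; EF_H = 37+5 = 42
Expected project duration μ = 42 weeks. Critical path: B → D → F → H.

Variance along critical path = 1.000 + 1.000 + 2.778 + 2.778 = 7.556; σ = √7.556 = 2.749 weeks.
Z = (47 − 42) / 2.749 = 1.819
P(T ≤ 47) = Φ(1.819) ≈ 0.966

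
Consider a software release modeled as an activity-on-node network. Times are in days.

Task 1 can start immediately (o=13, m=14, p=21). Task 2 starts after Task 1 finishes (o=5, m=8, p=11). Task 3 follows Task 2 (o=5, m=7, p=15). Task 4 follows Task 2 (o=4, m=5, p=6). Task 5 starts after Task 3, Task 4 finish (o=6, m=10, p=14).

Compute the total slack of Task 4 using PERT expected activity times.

3 days

te_Task 1 = (13 + 4·14 + 21)/6 = 90/6 = 15
te_Task 2 = (5 + 4·8 + 11)/6 = 48/6 = 8
te_Task 3 = (5 + 4·7 + 15)/6 = 48/6 = 8
te_Task 4 = (4 + 4·5 + 6)/6 = 30/6 = 5
te_Task 5 = (6 + 4·10 + 14)/6 = 60/6 = 10

Forward pass:
ES_Task 1 = 0; EF_Task 1 = 15
ES_Task 2 = 15; EF_Task 2 = 15+8 = 23
ES_Task 3 = 23; EF_Task 3 = 23+8 = 31
ES_Task 4 = 23; EF_Task 4 = 23+5 = 28
ES_Task 5 = max(EF_Task 3=31, EF_Task 4=28) = 31; EF_Task 5 = 31+10 = 41
Expected project duration μ = 41 days. Critical path: Task 1 → Task 2 → Task 3 → Task 5.

Backward pass:
LF_Task 5 = 41; LS_Task 5 = 41−10 = 31
LF_Task 4 = LS_Task 5 = 31; LS_Task 4 = 31−5 = 26
LF_Task 3 = LS_Task 5 = 31; LS_Task 3 = 31−8 = 23
LF_Task 2 = min(LS_Task 3=23, LS_Task 4=26) = 23; LS_Task 2 = 23−8 = 15
LF_Task 1 = LS_Task 2 = 15; LS_Task 1 = 15−15 = 0
Slack_Task 4 = LS_Task 4 − ES_Task 4 = 26 − 23 = 3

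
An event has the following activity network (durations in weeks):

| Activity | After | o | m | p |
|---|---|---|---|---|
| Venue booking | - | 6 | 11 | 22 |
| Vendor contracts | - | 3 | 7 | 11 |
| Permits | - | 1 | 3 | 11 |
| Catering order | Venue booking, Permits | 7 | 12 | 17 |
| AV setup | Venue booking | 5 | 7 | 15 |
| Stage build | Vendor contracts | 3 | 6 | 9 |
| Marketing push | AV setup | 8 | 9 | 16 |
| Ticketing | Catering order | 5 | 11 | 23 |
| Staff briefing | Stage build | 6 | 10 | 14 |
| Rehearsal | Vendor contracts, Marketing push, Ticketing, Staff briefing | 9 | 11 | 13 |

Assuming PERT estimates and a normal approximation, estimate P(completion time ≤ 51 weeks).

te_Venue booking = (6 + 4·11 + 22)/6 = 72/6 = 12; σ²_Venue booking = ((22−6)/6)² = 7.111
te_Vendor contracts = (3 + 4·7 + 11)/6 = 42/6 = 7; σ²_Vendor contracts = ((11−3)/6)² = 1.778
te_Permits = (1 + 4·3 + 11)/6 = 24/6 = 4; σ²_Permits = ((11−1)/6)² = 2.778
te_Catering order = (7 + 4·12 + 17)/6 = 72/6 = 12; σ²_Catering order = ((17−7)/6)² = 2.778
te_AV setup = (5 + 4·7 + 15)/6 = 48/6 = 8; σ²_AV setup = ((15−5)/6)² = 2.778
te_Stage build = (3 + 4·6 + 9)/6 = 36/6 = 6; σ²_Stage build = ((9−3)/6)² = 1.000
te_Marketing push = (8 + 4·9 + 16)/6 = 60/6 = 10; σ²_Marketing push = ((16−8)/6)² = 1.778
te_Ticketing = (5 + 4·11 + 23)/6 = 72/6 = 12; σ²_Ticketing = ((23−5)/6)² = 9.000
te_Staff briefing = (6 + 4·10 + 14)/6 = 60/6 = 10; σ²_Staff briefing = ((14−6)/6)² = 1.778
te_Rehearsal = (9 + 4·11 + 13)/6 = 66/6 = 11; σ²_Rehearsal = ((13−9)/6)² = 0.444

Forward pass:
ES_Venue booking = 0; EF_Venue booking = 12
ES_Vendor contracts = 0; EF_Vendor contracts = 7
ES_Permits = 0; EF_Permits = 4
ES_Catering order = max(EF_Venue booking=12, EF_Permits=4) = 12; EF_Catering order = 12+12 = 24
ES_AV setup = 12; EF_AV setup = 12+8 = 20
ES_Stage build = 7; EF_Stage build = 7+6 = 13
ES_Marketing push = 20; EF_Marketing push = 20+10 = 30
ES_Ticketing = 24; EF_Ticketing = 24+12 = 36
ES_Staff briefing = 13; EF_Staff briefing = 13+10 = 23
ES_Rehearsal = max(EF_Vendor contracts=7, EF_Marketing push=30, EF_Ticketing=36, EF_Staff briefing=23) = 36; EF_Rehearsal = 36+11 = 47
Expected project duration μ = 47 weeks. Critical path: Venue booking → Catering order → Ticketing → Rehearsal.

Variance along critical path = 7.111 + 2.778 + 9.000 + 0.444 = 19.333; σ = √19.333 = 4.397 weeks.
Z = (51 − 47) / 4.397 = 0.910
P(T ≤ 51) = Φ(0.910) ≈ 0.819

0.819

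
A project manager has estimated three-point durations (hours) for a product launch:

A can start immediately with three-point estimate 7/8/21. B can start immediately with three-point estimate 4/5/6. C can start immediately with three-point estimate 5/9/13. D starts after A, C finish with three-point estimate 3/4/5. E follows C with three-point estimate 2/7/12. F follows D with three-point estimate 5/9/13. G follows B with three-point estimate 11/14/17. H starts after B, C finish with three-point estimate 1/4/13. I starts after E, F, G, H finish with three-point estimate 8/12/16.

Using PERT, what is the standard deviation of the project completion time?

3.02 hours

te_A = (7 + 4·8 + 21)/6 = 60/6 = 10; σ²_A = ((21−7)/6)² = 5.444
te_B = (4 + 4·5 + 6)/6 = 30/6 = 5; σ²_B = ((6−4)/6)² = 0.111
te_C = (5 + 4·9 + 13)/6 = 54/6 = 9; σ²_C = ((13−5)/6)² = 1.778
te_D = (3 + 4·4 + 5)/6 = 24/6 = 4; σ²_D = ((5−3)/6)² = 0.111
te_E = (2 + 4·7 + 12)/6 = 42/6 = 7; σ²_E = ((12−2)/6)² = 2.778
te_F = (5 + 4·9 + 13)/6 = 54/6 = 9; σ²_F = ((13−5)/6)² = 1.778
te_G = (11 + 4·14 + 17)/6 = 84/6 = 14; σ²_G = ((17−11)/6)² = 1.000
te_H = (1 + 4·4 + 13)/6 = 30/6 = 5; σ²_H = ((13−1)/6)² = 4.000
te_I = (8 + 4·12 + 16)/6 = 72/6 = 12; σ²_I = ((16−8)/6)² = 1.778

Forward pass:
ES_A = 0; EF_A = 10
ES_B = 0; EF_B = 5
ES_C = 0; EF_C = 9
ES_D = max(EF_A=10, EF_C=9) = 10; EF_D = 10+4 = 14
ES_E = 9; EF_E = 9+7 = 16
ES_F = 14; EF_F = 14+9 = 23
ES_G = 5; EF_G = 5+14 = 19
ES_H = max(EF_B=5, EF_C=9) = 9; EF_H = 9+5 = 14
ES_I = max(EF_E=16, EF_F=23, EF_G=19, EF_H=14) = 23; EF_I = 23+12 = 35
Expected project duration μ = 35 hours. Critical path: A → D → F → I.

Variance along critical path = 5.444 + 0.111 + 1.778 + 1.778 = 9.111
σ = √9.111 = 3.018 hours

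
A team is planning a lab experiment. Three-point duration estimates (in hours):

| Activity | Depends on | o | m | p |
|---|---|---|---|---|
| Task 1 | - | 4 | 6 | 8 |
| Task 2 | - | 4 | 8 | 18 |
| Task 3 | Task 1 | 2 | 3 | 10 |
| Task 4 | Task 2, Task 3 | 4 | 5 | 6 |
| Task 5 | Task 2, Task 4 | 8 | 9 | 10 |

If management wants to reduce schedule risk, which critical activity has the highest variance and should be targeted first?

Task 3

te_Task 1 = (4 + 4·6 + 8)/6 = 36/6 = 6; σ²_Task 1 = ((8−4)/6)² = 0.444
te_Task 2 = (4 + 4·8 + 18)/6 = 54/6 = 9; σ²_Task 2 = ((18−4)/6)² = 5.444
te_Task 3 = (2 + 4·3 + 10)/6 = 24/6 = 4; σ²_Task 3 = ((10−2)/6)² = 1.778
te_Task 4 = (4 + 4·5 + 6)/6 = 30/6 = 5; σ²_Task 4 = ((6−4)/6)² = 0.111
te_Task 5 = (8 + 4·9 + 10)/6 = 54/6 = 9; σ²_Task 5 = ((10−8)/6)² = 0.111

Forward pass:
ES_Task 1 = 0; EF_Task 1 = 6
ES_Task 2 = 0; EF_Task 2 = 9
ES_Task 3 = 6; EF_Task 3 = 6+4 = 10
ES_Task 4 = max(EF_Task 2=9, EF_Task 3=10) = 10; EF_Task 4 = 10+5 = 15
ES_Task 5 = max(EF_Task 2=9, EF_Task 4=15) = 15; EF_Task 5 = 15+9 = 24
Expected project duration μ = 24 hours. Critical path: Task 1 → Task 3 → Task 4 → Task 5.

Variances on critical path: σ²_Task 1=0.444, σ²_Task 3=1.778, σ²_Task 4=0.111, σ²_Task 5=0.111.
Largest is σ²_Task 3 = 1.778.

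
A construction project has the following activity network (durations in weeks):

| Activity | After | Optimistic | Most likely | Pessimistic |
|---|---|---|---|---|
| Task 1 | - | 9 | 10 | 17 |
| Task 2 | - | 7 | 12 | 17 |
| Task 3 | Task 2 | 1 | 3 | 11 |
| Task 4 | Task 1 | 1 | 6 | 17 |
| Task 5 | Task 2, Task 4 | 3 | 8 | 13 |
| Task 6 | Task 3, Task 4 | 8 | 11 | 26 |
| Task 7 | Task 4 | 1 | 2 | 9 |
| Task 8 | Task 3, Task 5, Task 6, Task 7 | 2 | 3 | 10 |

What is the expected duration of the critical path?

35 weeks

te_Task 1 = (9 + 4·10 + 17)/6 = 66/6 = 11
te_Task 2 = (7 + 4·12 + 17)/6 = 72/6 = 12
te_Task 3 = (1 + 4·3 + 11)/6 = 24/6 = 4
te_Task 4 = (1 + 4·6 + 17)/6 = 42/6 = 7
te_Task 5 = (3 + 4·8 + 13)/6 = 48/6 = 8
te_Task 6 = (8 + 4·11 + 26)/6 = 78/6 = 13
te_Task 7 = (1 + 4·2 + 9)/6 = 18/6 = 3
te_Task 8 = (2 + 4·3 + 10)/6 = 24/6 = 4

Forward pass:
ES_Task 1 = 0; EF_Task 1 = 11
ES_Task 2 = 0; EF_Task 2 = 12
ES_Task 3 = 12; EF_Task 3 = 12+4 = 16
ES_Task 4 = 11; EF_Task 4 = 11+7 = 18
ES_Task 5 = max(EF_Task 2=12, EF_Task 4=18) = 18; EF_Task 5 = 18+8 = 26
ES_Task 6 = max(EF_Task 3=16, EF_Task 4=18) = 18; EF_Task 6 = 18+13 = 31
ES_Task 7 = 18; EF_Task 7 = 18+3 = 21
ES_Task 8 = max(EF_Task 3=16, EF_Task 5=26, EF_Task 6=31, EF_Task 7=21) = 31; EF_Task 8 = 31+4 = 35
Expected project duration μ = 35 weeks. Critical path: Task 1 → Task 4 → Task 6 → Task 8.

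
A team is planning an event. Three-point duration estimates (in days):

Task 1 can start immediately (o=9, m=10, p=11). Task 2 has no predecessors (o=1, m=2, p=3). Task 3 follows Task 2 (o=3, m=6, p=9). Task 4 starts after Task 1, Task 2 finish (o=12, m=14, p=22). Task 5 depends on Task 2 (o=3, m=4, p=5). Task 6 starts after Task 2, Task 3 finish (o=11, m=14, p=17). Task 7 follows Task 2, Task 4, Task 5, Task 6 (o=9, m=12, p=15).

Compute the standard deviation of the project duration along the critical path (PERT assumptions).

te_Task 1 = (9 + 4·10 + 11)/6 = 60/6 = 10; σ²_Task 1 = ((11−9)/6)² = 0.111
te_Task 2 = (1 + 4·2 + 3)/6 = 12/6 = 2; σ²_Task 2 = ((3−1)/6)² = 0.111
te_Task 3 = (3 + 4·6 + 9)/6 = 36/6 = 6; σ²_Task 3 = ((9−3)/6)² = 1.000
te_Task 4 = (12 + 4·14 + 22)/6 = 90/6 = 15; σ²_Task 4 = ((22−12)/6)² = 2.778
te_Task 5 = (3 + 4·4 + 5)/6 = 24/6 = 4; σ²_Task 5 = ((5−3)/6)² = 0.111
te_Task 6 = (11 + 4·14 + 17)/6 = 84/6 = 14; σ²_Task 6 = ((17−11)/6)² = 1.000
te_Task 7 = (9 + 4·12 + 15)/6 = 72/6 = 12; σ²_Task 7 = ((15−9)/6)² = 1.000

Forward pass:
ES_Task 1 = 0; EF_Task 1 = 10
ES_Task 2 = 0; EF_Task 2 = 2
ES_Task 3 = 2; EF_Task 3 = 2+6 = 8
ES_Task 4 = max(EF_Task 1=10, EF_Task 2=2) = 10; EF_Task 4 = 10+15 = 25
ES_Task 5 = 2; EF_Task 5 = 2+4 = 6
ES_Task 6 = max(EF_Task 2=2, EF_Task 3=8) = 8; EF_Task 6 = 8+14 = 22
ES_Task 7 = max(EF_Task 2=2, EF_Task 4=25, EF_Task 5=6, EF_Task 6=22) = 25; EF_Task 7 = 25+12 = 37
Expected project duration μ = 37 days. Critical path: Task 1 → Task 4 → Task 7.

Variance along critical path = 0.111 + 2.778 + 1.000 = 3.889
σ = √3.889 = 1.972 days

1.97 days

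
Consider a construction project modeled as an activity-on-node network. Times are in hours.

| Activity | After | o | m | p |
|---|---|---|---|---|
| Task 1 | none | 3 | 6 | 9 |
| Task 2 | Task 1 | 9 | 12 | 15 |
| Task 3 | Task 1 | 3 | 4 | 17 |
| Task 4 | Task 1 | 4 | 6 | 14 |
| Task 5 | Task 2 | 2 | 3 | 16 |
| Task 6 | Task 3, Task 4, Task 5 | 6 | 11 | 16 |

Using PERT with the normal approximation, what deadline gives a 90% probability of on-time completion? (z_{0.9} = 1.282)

38.1 hours

te_Task 1 = (3 + 4·6 + 9)/6 = 36/6 = 6; σ²_Task 1 = ((9−3)/6)² = 1.000
te_Task 2 = (9 + 4·12 + 15)/6 = 72/6 = 12; σ²_Task 2 = ((15−9)/6)² = 1.000
te_Task 3 = (3 + 4·4 + 17)/6 = 36/6 = 6; σ²_Task 3 = ((17−3)/6)² = 5.444
te_Task 4 = (4 + 4·6 + 14)/6 = 42/6 = 7; σ²_Task 4 = ((14−4)/6)² = 2.778
te_Task 5 = (2 + 4·3 + 16)/6 = 30/6 = 5; σ²_Task 5 = ((16−2)/6)² = 5.444
te_Task 6 = (6 + 4·11 + 16)/6 = 66/6 = 11; σ²_Task 6 = ((16−6)/6)² = 2.778

Forward pass:
ES_Task 1 = 0; EF_Task 1 = 6
ES_Task 2 = 6; EF_Task 2 = 6+12 = 18
ES_Task 3 = 6; EF_Task 3 = 6+6 = 12
ES_Task 4 = 6; EF_Task 4 = 6+7 = 13
ES_Task 5 = 18; EF_Task 5 = 18+5 = 23
ES_Task 6 = max(EF_Task 3=12, EF_Task 4=13, EF_Task 5=23) = 23; EF_Task 6 = 23+11 = 34
Expected project duration μ = 34 hours. Critical path: Task 1 → Task 2 → Task 5 → Task 6.

Variance along critical path = 1.000 + 1.000 + 5.444 + 2.778 = 10.222; σ = 3.197 hours.
D = μ + z·σ = 34 + 1.282·3.197 = 38.1 hours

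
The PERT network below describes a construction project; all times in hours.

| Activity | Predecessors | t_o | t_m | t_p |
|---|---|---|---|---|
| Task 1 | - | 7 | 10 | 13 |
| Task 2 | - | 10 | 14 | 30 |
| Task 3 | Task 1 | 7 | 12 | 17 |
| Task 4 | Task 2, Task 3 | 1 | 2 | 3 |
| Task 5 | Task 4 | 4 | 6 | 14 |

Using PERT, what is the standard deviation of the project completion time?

2.58 hours

te_Task 1 = (7 + 4·10 + 13)/6 = 60/6 = 10; σ²_Task 1 = ((13−7)/6)² = 1.000
te_Task 2 = (10 + 4·14 + 30)/6 = 96/6 = 16; σ²_Task 2 = ((30−10)/6)² = 11.111
te_Task 3 = (7 + 4·12 + 17)/6 = 72/6 = 12; σ²_Task 3 = ((17−7)/6)² = 2.778
te_Task 4 = (1 + 4·2 + 3)/6 = 12/6 = 2; σ²_Task 4 = ((3−1)/6)² = 0.111
te_Task 5 = (4 + 4·6 + 14)/6 = 42/6 = 7; σ²_Task 5 = ((14−4)/6)² = 2.778

Forward pass:
ES_Task 1 = 0; EF_Task 1 = 10
ES_Task 2 = 0; EF_Task 2 = 16
ES_Task 3 = 10; EF_Task 3 = 10+12 = 22
ES_Task 4 = max(EF_Task 2=16, EF_Task 3=22) = 22; EF_Task 4 = 22+2 = 24
ES_Task 5 = 24; EF_Task 5 = 24+7 = 31
Expected project duration μ = 31 hours. Critical path: Task 1 → Task 3 → Task 4 → Task 5.

Variance along critical path = 1.000 + 2.778 + 0.111 + 2.778 = 6.667
σ = √6.667 = 2.582 hours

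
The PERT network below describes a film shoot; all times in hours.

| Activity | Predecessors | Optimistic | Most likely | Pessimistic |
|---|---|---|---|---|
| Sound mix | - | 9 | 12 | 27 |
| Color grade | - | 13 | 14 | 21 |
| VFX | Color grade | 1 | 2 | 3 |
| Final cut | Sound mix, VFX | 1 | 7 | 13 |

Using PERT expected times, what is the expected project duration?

24 hours

te_Sound mix = (9 + 4·12 + 27)/6 = 84/6 = 14
te_Color grade = (13 + 4·14 + 21)/6 = 90/6 = 15
te_VFX = (1 + 4·2 + 3)/6 = 12/6 = 2
te_Final cut = (1 + 4·7 + 13)/6 = 42/6 = 7

Forward pass:
ES_Sound mix = 0; EF_Sound mix = 14
ES_Color grade = 0; EF_Color grade = 15
ES_VFX = 15; EF_VFX = 15+2 = 17
ES_Final cut = max(EF_Sound mix=14, EF_VFX=17) = 17; EF_Final cut = 17+7 = 24
Expected project duration μ = 24 hours. Critical path: Color grade → VFX → Final cut.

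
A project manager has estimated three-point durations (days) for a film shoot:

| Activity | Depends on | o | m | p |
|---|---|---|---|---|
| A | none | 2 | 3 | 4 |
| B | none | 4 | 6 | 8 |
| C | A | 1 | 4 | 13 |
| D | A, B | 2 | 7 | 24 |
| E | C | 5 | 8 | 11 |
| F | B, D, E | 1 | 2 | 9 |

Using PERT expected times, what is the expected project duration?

te_A = (2 + 4·3 + 4)/6 = 18/6 = 3
te_B = (4 + 4·6 + 8)/6 = 36/6 = 6
te_C = (1 + 4·4 + 13)/6 = 30/6 = 5
te_D = (2 + 4·7 + 24)/6 = 54/6 = 9
te_E = (5 + 4·8 + 11)/6 = 48/6 = 8
te_F = (1 + 4·2 + 9)/6 = 18/6 = 3

Forward pass:
ES_A = 0; EF_A = 3
ES_B = 0; EF_B = 6
ES_C = 3; EF_C = 3+5 = 8
ES_D = max(EF_A=3, EF_B=6) = 6; EF_D = 6+9 = 15
ES_E = 8; EF_E = 8+8 = 16
ES_F = max(EF_B=6, EF_D=15, EF_E=16) = 16; EF_F = 16+3 = 19
Expected project duration μ = 19 days. Critical path: A → C → E → F.

19 days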